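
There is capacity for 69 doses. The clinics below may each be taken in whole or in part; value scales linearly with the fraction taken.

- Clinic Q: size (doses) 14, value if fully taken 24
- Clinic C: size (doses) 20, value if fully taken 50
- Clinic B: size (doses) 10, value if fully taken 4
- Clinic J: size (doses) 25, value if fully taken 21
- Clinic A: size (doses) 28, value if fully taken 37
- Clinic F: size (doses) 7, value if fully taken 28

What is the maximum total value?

Best value per unit of size first: Clinic F 28/7≈4, Clinic C 50/20≈2.5, Clinic Q 24/14≈1.71, Clinic A 37/28≈1.32, Clinic J 21/25≈0.84, Clinic B 4/10≈0.4.
Clinic F: take in full, 7 doses for value 28 ; 62 left.
Take all of Clinic C (20 doses, value 50) ; 42 doses left.
All 14 doses of Clinic Q fit (value 24) ; 28 remain.
Clinic A: take in full, 28 doses for value 37 ; 0 left.
Total value = 139.

139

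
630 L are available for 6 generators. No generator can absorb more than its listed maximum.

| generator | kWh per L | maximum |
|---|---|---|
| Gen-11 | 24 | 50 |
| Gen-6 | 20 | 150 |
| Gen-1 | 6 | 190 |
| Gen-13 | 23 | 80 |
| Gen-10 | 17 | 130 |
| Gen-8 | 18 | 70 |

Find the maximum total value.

Rank by kWh per L: Gen-11 24 > Gen-13 23 > Gen-6 20 > Gen-8 18 > Gen-10 17 > Gen-1 6.
Gen-11 takes 50 to reach its cap of 50 ; 580 left.
Gen-13: +80 to 80 (cap) ; 500 left.
Give Gen-6 150 to hit its cap of 150 ; 350 left.
Give Gen-8 70 to hit its cap of 70 ; 280 left.
Gen-10: +130 to 130 (cap) ; 150 left.
Only 150 left; Gen-1 takes them to reach 150.
Total = 24×50 + 20×150 + 6×150 + 23×80 + 17×130 + 18×70 = 10410.

10410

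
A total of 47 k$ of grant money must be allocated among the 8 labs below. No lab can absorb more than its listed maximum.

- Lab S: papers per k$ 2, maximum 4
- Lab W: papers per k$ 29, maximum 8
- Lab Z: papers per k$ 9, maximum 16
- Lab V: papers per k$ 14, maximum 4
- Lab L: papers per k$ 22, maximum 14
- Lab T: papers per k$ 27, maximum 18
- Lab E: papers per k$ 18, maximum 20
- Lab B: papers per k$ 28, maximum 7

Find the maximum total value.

Rank by papers per k$: Lab W 29 > Lab B 28 > Lab T 27 > Lab L 22 > Lab E 18 > Lab V 14 > Lab Z 9 > Lab S 2.
Give Lab W 8 to hit its cap of 8 → 39 left.
Lab B takes 7 to reach its cap of 7 → 32 left.
Lab T: +18 to 18 (cap) → 14 left.
Give Lab L 14 to hit its cap of 14 → 0 left.
Total = 29×8 + 22×14 + 27×18 + 28×7 = 1222.

1222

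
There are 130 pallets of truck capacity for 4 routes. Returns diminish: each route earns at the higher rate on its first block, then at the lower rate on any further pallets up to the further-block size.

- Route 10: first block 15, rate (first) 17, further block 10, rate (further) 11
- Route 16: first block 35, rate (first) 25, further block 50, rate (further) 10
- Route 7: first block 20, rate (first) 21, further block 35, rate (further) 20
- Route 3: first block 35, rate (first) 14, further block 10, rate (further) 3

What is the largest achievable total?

2600

Rank every tier by rate: Route 16/T1 25 > Route 7/T1 21 > Route 7/T2 20 > Route 10/T1 17 > Route 3/T1 14 > Route 10/T2 11 > Route 16/T2 10 > Route 3/T2 3.
Fill Route 16 T1 block (35 at 25) — 95 left.
Route 7/T1 (21): +20 — 75 left.
Fill Route 7 T2 block (35 at 20) — 40 left.
Route 10/T1 (17): +15 — 25 left.
Route 3 T1 at 14: only 25 left, fill 25.
Total = 25×35 + 21×20 + 20×35 + 17×15 + 14×25 = 2600.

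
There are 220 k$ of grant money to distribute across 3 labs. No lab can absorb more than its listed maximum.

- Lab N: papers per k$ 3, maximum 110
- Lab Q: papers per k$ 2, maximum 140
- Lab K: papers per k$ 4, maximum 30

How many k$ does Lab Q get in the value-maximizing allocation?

Order the labs by papers per k$: Lab K 4 > Lab N 3 > Lab Q 2.
Lab K: +30 to 30 (cap) — 190 left.
Lab N takes 110 to reach its cap of 110 — 80 left.
Lab Q: +80 (room for 140) → 80. Pool exhausted.

80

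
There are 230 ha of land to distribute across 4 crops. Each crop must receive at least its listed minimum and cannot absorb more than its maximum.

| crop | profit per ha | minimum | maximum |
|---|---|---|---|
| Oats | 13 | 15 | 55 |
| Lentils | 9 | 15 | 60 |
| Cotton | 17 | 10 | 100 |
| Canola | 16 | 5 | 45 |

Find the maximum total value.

Meeting every minimum uses 15+15+10+5 = 45 ha, leaving 185.
Order the crops by profit per ha: Cotton 17 > Canola 16 > Oats 13 > Lentils 9.
Give Cotton 90 more to hit its cap of 100 ; 95 left.
Canola takes 40 more to reach its cap of 45 ; 55 left.
Give Oats 40 more to hit its cap of 55 ; 15 left.
Lentils: +15 (room for 45) → 30. Pool exhausted.
Total = 13×55 + 9×30 + 17×100 + 16×45 = 3405.

3405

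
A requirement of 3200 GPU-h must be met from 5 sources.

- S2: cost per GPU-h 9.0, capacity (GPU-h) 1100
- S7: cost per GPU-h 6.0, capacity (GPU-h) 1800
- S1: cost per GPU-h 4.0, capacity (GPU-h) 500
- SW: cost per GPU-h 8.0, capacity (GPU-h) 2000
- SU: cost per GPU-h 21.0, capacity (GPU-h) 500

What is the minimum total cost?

20000

Cheapest first:
S1 (4.0): use full 500 → 2700 GPU-h to go.
S7 at 6.0: take all 1800 GPU-h → 900 still needed.
SW at 8.0: take 900 of its 2000 → requirement met.
S2, SU: unused.
Cost = 500×4.0 + 1800×6.0 + 900×8.0 = 20000.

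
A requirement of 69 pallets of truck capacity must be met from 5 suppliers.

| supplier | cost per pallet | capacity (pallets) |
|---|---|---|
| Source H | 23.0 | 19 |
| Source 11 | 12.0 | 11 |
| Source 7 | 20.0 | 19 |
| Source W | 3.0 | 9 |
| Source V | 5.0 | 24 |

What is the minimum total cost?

797

Use suppliers in increasing cost order.
Take 9 from Source W at 3.0 — need 60 more.
Source V (5.0): use full 24 — 36 pallets to go.
Take 11 from Source 11 at 12.0 — need 25 more.
Source 7 at 20.0: take all 19 pallets — 6 still needed.
Source H (23.0): take the remaining 6 — done.
Cost = 9×3.0 + 24×5.0 + 11×12.0 + 19×20.0 + 6×23.0 = 797.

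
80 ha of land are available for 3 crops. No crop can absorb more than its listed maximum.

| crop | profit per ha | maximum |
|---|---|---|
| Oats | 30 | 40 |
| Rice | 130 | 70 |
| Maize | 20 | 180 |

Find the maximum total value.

9400

Highest profit per ha first: Rice 130 > Oats 30 > Maize 20.
Give Rice 70 to hit its cap of 70 — 10 left.
Only 10 left; Oats takes them to reach 10.
Total = 30×10 + 130×70 = 9400.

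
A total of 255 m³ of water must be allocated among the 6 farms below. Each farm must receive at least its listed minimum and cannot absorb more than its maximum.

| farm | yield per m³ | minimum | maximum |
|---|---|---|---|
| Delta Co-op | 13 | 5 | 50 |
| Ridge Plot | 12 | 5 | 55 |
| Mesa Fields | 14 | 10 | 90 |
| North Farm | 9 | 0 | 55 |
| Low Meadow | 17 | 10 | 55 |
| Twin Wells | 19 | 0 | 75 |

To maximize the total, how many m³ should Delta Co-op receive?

30

Meeting every minimum uses 5+5+10+0+10+0 = 30 m³, leaving 225.
Rank by yield per m³: Twin Wells 19 > Low Meadow 17 > Mesa Fields 14 > Delta Co-op 13 > Ridge Plot 12 > North Farm 9.
Twin Wells: +75 to 75 (cap) — 150 left.
Low Meadow: +45 to 55 (cap) — 105 left.
Give Mesa Fields 80 more to hit its cap of 90 — 25 left.
Delta Co-op: +25 (room for 45) → 30. Pool exhausted.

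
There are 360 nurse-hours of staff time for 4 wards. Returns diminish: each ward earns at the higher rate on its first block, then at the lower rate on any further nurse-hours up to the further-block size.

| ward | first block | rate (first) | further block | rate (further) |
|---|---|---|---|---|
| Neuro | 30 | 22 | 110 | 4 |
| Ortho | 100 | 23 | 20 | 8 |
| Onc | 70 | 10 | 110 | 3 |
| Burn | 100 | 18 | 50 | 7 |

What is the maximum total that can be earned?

5900

Order all 8 blocks by rate: Ortho/T1 23 > Neuro/T1 22 > Burn/T1 18 > Onc/T1 10 > Ortho/T2 8 > Burn/T2 7 > Neuro/T2 4 > Onc/T2 3.
Fill Ortho T1 block (100 at 23) — 260 left.
Neuro/T1 (22): +30 — 230 left.
Burn T1 at 18: fill all 100 — 130 left.
Fill Onc T1 block (70 at 10) — 60 left.
Fill Ortho T2 block (20 at 8) — 40 left.
40 remain; put them into Burn T2 at 7.
Total = 23×100 + 22×30 + 18×100 + 10×70 + 8×20 + 7×40 = 5900.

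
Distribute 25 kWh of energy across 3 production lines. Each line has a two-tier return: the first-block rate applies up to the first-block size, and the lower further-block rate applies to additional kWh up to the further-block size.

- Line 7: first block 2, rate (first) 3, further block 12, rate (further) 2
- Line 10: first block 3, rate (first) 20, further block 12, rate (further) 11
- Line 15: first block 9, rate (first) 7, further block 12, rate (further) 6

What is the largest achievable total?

261

Treat each block as its own option and order by rate: Line 10/tier1 20 > Line 10/tier2 11 > Line 15/tier1 7 > Line 15/tier2 6 > Line 7/tier1 3 > Line 7/tier2 2.
Fill Line 10 tier1 block (3 at 20) → 22 left.
Line 10/tier2 (11): +12 → 10 left.
Fill Line 15 tier1 block (9 at 7) → 1 left.
Line 15/tier2: +1 of 12 at 6; pool empty.
Total = 20×3 + 11×12 + 7×9 + 6×1 = 261.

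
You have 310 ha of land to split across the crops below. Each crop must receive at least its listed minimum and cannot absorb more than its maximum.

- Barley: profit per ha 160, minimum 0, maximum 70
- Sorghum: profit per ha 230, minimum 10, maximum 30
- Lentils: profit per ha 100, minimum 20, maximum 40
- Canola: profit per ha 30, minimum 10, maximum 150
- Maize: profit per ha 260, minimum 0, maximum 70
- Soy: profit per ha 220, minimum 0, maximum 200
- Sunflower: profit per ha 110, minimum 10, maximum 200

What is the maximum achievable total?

Meeting every minimum uses 0+10+20+10+0+0+10 = 50 ha, leaving 260.
Highest profit per ha first: Maize 260 > Sorghum 230 > Soy 220 > Barley 160 > Sunflower 110 > Lentils 100 > Canola 30.
Give Maize 70 more to hit its cap of 70 — 190 left.
Give Sorghum 20 more to hit its cap of 30 — 170 left.
Soy has room for 200 more but only 170 remain, so it gets 170.
Total = 230×30 + 100×20 + 30×10 + 260×70 + 220×170 + 110×10 = 65900.

65900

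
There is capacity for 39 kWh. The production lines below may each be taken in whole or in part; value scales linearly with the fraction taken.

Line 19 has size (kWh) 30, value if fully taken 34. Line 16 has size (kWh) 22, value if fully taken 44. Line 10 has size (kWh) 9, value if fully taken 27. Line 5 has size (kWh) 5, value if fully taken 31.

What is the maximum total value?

Best value per unit of size first: Line 5 31/5≈6.2, Line 10 27/9≈3, Line 16 44/22≈2, Line 19 34/30≈1.13.
Take all of Line 5 (5 kWh, value 31) ; 34 kWh left.
Take all of Line 10 (9 kWh, value 27) ; 25 kWh left.
All 22 kWh of Line 16 fit (value 44) ; 3 remain.
3 kWh left: a 3/30 share of Line 19 gives 34×3/30 = 3.4.
Total value = 105.4.

105.4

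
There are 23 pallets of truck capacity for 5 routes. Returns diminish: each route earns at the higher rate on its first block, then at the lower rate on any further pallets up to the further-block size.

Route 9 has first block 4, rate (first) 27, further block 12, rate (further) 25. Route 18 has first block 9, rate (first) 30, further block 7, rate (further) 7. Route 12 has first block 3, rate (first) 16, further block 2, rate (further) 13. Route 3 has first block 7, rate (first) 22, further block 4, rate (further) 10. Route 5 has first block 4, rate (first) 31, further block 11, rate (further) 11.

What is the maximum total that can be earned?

652

Rank every tier by rate: Route 5/T1 31 > Route 18/T1 30 > Route 9/T1 27 > Route 9/T2 25 > Route 3/T1 22 > Route 12/T1 16 > Route 12/T2 13 > Route 5/T2 11 > Route 3/T2 10 > Route 18/T2 7.
Route 5 T1 at 31: fill all 4 → 19 left.
Route 18 T1 at 30: fill all 9 → 10 left.
Route 9/T1 (27): +4 → 6 left.
6 remain; put them into Route 9 T2 at 25.
Total = 31×4 + 30×9 + 27×4 + 25×6 = 652.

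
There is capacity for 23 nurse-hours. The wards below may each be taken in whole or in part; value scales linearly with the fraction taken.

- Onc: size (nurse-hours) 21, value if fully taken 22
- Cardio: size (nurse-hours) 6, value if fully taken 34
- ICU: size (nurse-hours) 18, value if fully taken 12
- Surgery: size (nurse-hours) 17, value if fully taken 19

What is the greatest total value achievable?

Best value per unit of size first: Cardio 34/6≈5.67, Surgery 19/17≈1.12, Onc 22/21≈1.05, ICU 12/18≈0.667.
Cardio: take in full, 6 nurse-hours for value 34 ; 17 left.
Surgery: take in full, 17 nurse-hours for value 19 ; 0 left.
Total value = 53.

53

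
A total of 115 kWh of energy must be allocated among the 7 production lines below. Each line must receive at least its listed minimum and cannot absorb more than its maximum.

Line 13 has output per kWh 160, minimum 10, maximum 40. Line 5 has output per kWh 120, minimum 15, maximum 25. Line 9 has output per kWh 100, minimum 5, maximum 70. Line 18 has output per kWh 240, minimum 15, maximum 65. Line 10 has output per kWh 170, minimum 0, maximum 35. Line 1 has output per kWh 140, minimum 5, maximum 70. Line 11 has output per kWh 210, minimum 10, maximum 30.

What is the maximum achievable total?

23350

Meeting every minimum uses 10+15+5+15+0+5+10 = 60 kWh, leaving 55.
Order the production lines by output per kWh: Line 18 240 > Line 11 210 > Line 10 170 > Line 13 160 > Line 1 140 > Line 5 120 > Line 9 100.
Give Line 18 50 more to hit its cap of 65 — 5 left.
Line 11: +5 (room for 20) → 15. Pool exhausted.
Total = 160×10 + 120×15 + 100×5 + 240×65 + 140×5 + 210×15 = 23350.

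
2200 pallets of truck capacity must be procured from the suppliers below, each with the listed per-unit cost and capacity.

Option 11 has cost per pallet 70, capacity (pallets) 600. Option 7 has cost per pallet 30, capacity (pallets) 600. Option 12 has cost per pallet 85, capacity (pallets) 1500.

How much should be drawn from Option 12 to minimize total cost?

Use suppliers in increasing cost order.
Take 600 from Option 7 at 30 → need 1600 more.
Take 600 from Option 11 at 70 → need 1000 more.
Take 1000 from Option 12 at 85 to finish.

1000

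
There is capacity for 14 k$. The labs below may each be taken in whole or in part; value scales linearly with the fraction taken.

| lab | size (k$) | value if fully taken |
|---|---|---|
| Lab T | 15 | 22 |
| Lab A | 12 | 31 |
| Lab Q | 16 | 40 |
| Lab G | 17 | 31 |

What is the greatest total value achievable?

Best value per unit of size first: Lab A 31/12≈2.58, Lab Q 40/16≈2.5, Lab G 31/17≈1.82, Lab T 22/15≈1.47.
Lab A: take in full, 12 k$ for value 31 ; 2 left.
Fill the last 2 k$ with part of Lab Q: 2/16 of it earns 5.
Total value = 36.

36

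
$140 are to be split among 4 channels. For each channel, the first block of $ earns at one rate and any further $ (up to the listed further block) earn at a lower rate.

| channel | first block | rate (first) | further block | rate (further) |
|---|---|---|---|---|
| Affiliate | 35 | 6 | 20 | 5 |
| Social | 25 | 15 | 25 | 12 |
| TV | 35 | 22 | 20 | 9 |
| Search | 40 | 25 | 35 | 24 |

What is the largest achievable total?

Treat each block as its own option and order by rate: Search/T1 25 > Search/T2 24 > TV/T1 22 > Social/T1 15 > Social/T2 12 > TV/T2 9 > Affiliate/T1 6 > Affiliate/T2 5.
Search T1 at 25: fill all 40 ; 100 left.
Search T2 at 24: fill all 35 ; 65 left.
Fill TV T1 block (35 at 22) ; 30 left.
Social/T1 (15): +25 ; 5 left.
5 remain; put them into Social T2 at 12.
Total = 25×40 + 24×35 + 22×35 + 15×25 + 12×5 = 3045.

3045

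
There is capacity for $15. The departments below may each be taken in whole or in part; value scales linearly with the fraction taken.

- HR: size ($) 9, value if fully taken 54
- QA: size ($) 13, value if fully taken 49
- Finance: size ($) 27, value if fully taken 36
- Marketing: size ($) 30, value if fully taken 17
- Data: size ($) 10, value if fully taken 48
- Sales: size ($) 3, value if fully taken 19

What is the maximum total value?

87.4

Sort by value density: Sales 19/3≈6.33, HR 54/9≈6, Data 48/10≈4.8, QA 49/13≈3.77, Finance 36/27≈1.33, Marketing 17/30≈0.567.
Sales: take in full, 3 $ for value 19 — 12 left.
HR: take in full, 9 $ for value 54 — 3 left.
Only 3 $ remain; take 3/10 of Data for value 48×3/10 = 14.4.
Total value = 87.4.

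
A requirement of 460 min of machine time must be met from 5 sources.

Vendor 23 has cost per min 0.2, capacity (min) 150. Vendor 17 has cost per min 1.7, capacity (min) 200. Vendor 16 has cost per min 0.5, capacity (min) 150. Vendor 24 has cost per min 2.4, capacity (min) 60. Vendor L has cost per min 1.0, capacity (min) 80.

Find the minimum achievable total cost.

321

Use sources in increasing cost order.
Vendor 23 (0.2): use full 150 ; 310 min to go.
Vendor 16 (0.5): use full 150 ; 160 min to go.
Vendor L (1.0): use full 80 ; 80 min to go.
Vendor 17 at 1.7: take 80 of its 200 ; requirement met.
Vendor 24: unused.
Cost = 150×0.2 + 150×0.5 + 80×1.0 + 80×1.7 = 321.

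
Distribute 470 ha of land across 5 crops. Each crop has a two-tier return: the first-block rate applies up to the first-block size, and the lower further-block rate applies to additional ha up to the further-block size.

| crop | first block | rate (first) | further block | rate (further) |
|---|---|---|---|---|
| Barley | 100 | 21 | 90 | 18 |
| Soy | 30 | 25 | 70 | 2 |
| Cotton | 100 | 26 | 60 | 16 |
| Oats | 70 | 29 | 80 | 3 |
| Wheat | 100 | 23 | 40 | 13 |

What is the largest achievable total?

11040

Treat each block as its own option and order by rate: Oats/first 29 > Cotton/first 26 > Soy/first 25 > Wheat/first 23 > Barley/first 21 > Barley/second 18 > Cotton/second 16 > Wheat/second 13 > Oats/second 3 > Soy/second 2.
Oats first at 29: fill all 70 ; 400 left.
Fill Cotton first block (100 at 26) ; 300 left.
Soy first at 25: fill all 30 ; 270 left.
Fill Wheat first block (100 at 23) ; 170 left.
Barley first at 21: fill all 100 ; 70 left.
Barley/second: +70 of 90 at 18; pool empty.
Total = 29×70 + 26×100 + 25×30 + 23×100 + 21×100 + 18×70 = 11040.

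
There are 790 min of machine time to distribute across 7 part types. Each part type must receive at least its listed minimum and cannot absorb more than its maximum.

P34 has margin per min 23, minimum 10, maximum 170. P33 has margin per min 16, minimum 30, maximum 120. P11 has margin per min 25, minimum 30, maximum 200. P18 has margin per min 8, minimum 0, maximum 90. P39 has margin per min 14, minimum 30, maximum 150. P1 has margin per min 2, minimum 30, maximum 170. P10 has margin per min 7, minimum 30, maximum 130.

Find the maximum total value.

Meeting every minimum uses 10+30+30+0+30+30+30 = 160 min, leaving 630.
Order the part types by margin per min: P11 25 > P34 23 > P33 16 > P39 14 > P18 8 > P10 7 > P1 2.
P11: +170 to 200 (cap) → 460 left.
Give P34 160 more to hit its cap of 170 → 300 left.
P33 takes 90 more to reach its cap of 120 → 210 left.
P39: +120 to 150 (cap) → 90 left.
Give P18 90 more to hit its cap of 90 → 0 left.
Total = 23×170 + 16×120 + 25×200 + 8×90 + 14×150 + 2×30 + 7×30 = 13920.

13920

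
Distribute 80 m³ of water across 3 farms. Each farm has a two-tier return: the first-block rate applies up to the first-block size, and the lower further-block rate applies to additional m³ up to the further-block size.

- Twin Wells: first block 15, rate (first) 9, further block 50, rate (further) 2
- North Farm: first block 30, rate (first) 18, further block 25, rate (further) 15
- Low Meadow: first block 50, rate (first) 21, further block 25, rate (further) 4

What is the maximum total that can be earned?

Rank every tier by rate: Low Meadow/first 21 > North Farm/first 18 > North Farm/second 15 > Twin Wells/first 9 > Low Meadow/second 4 > Twin Wells/second 2.
Low Meadow/first (21): +50 — 30 left.
Fill North Farm first block (30 at 18) — 0 left.
Total = 21×50 + 18×30 = 1590.

1590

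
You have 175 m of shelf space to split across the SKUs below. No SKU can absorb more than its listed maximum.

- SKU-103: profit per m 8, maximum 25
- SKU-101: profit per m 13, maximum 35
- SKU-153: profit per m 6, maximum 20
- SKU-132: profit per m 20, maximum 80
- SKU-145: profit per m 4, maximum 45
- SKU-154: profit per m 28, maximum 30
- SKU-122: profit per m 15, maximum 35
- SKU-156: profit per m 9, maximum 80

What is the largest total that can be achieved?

3355

Order the SKUs by profit per m: SKU-154 28 > SKU-132 20 > SKU-122 15 > SKU-101 13 > SKU-156 9 > SKU-103 8 > SKU-153 6 > SKU-145 4.
SKU-154 takes 30 to reach its cap of 30 → 145 left.
SKU-132 takes 80 to reach its cap of 80 → 65 left.
SKU-122: +35 to 35 (cap) → 30 left.
Only 30 left; SKU-101 takes them to reach 30.
Total = 13×30 + 20×80 + 28×30 + 15×35 = 3355.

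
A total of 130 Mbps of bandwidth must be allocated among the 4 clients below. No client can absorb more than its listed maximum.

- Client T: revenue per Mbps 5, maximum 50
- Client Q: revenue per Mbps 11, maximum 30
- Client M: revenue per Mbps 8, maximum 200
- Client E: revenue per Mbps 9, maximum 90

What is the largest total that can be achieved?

1220

Rank by revenue per Mbps: Client Q 11 > Client E 9 > Client M 8 > Client T 5.
Give Client Q 30 to hit its cap of 30 ; 100 left.
Client E: +90 to 90 (cap) ; 10 left.
Client M has room for 200 but only 10 remain, so it gets 10.
Total = 11×30 + 8×10 + 9×90 = 1220.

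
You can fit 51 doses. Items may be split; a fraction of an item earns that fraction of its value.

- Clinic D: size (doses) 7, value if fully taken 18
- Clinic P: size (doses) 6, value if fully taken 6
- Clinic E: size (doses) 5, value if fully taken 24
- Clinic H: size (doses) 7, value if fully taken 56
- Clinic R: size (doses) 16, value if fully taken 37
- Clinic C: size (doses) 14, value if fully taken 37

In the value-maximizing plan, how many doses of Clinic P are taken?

Sort by value density: Clinic H 56/7≈8, Clinic E 24/5≈4.8, Clinic C 37/14≈2.64, Clinic D 18/7≈2.57, Clinic R 37/16≈2.31, Clinic P 6/6≈1.
Take all of Clinic H (7 doses, value 56) — 44 doses left.
Take all of Clinic E (5 doses, value 24) — 39 doses left.
Take all of Clinic C (14 doses, value 37) — 25 doses left.
Take all of Clinic D (7 doses, value 18) — 18 doses left.
Take all of Clinic R (16 doses, value 37) — 2 doses left.
Fill the last 2 doses with part of Clinic P: 2/6 of it earns 2.

2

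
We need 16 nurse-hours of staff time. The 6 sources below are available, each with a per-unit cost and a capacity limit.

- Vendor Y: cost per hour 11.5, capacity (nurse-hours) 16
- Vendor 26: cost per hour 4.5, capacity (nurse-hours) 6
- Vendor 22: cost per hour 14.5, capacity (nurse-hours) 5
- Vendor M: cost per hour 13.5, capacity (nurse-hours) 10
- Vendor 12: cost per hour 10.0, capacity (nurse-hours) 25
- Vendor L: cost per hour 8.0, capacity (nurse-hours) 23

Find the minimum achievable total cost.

107

Fill from the cheapest source first.
Take 6 from Vendor 26 at 4.5 ; need 10 more.
Vendor L at 8.0: take 10 of its 23 ; requirement met.
Vendor 12, Vendor Y, Vendor M, Vendor 22: unused.
Cost = 6×4.5 + 10×8.0 = 107.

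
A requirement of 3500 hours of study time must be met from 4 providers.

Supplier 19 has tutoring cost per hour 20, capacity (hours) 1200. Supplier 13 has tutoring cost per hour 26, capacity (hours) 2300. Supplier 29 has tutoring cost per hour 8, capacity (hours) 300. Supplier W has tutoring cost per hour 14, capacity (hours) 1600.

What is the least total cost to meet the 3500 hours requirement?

59200

Cheapest first:
Supplier 29 (8): use full 300 → 3200 hours to go.
Supplier W at 14: take all 1600 hours → 1600 still needed.
Supplier 19 at 20: take all 1200 hours → 400 still needed.
Supplier 13 at 26: take 400 of its 2300 → requirement met.
Cost = 300×8 + 1600×14 + 1200×20 + 400×26 = 59200.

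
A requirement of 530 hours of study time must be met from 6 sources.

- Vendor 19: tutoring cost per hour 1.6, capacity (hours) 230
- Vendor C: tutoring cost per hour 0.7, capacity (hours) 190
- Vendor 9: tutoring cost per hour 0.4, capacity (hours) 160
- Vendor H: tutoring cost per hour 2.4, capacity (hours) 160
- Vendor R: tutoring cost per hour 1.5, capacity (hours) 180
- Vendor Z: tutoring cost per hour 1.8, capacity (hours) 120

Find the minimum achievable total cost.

467

Use sources in increasing cost order.
Vendor 9 at 0.4: take all 160 hours → 370 still needed.
Vendor C at 0.7: take all 190 hours → 180 still needed.
Take 180 from Vendor R at 1.5 → need 0 more.
Vendor 19, Vendor Z, Vendor H: unused.
Cost = 160×0.4 + 190×0.7 + 180×1.5 = 467.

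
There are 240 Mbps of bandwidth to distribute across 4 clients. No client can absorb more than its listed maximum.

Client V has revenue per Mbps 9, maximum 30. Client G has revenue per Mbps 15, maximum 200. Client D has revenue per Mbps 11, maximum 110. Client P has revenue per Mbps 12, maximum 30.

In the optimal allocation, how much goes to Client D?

10

Order the clients by revenue per Mbps: Client G 15 > Client P 12 > Client D 11 > Client V 9.
Give Client G 200 to hit its cap of 200 ; 40 left.
Client P: +30 to 30 (cap) ; 10 left.
Client D has room for 110 but only 10 remain, so it gets 10.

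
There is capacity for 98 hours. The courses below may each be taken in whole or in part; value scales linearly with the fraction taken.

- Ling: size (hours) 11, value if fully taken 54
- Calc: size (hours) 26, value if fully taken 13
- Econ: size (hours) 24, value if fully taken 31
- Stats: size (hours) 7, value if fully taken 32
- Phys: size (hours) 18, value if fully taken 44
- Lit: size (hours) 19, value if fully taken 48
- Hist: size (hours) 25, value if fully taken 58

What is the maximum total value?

Rank by value-to-size ratio: Ling 54/11≈4.91, Stats 32/7≈4.57, Lit 48/19≈2.53, Phys 44/18≈2.44, Hist 58/25≈2.32, Econ 31/24≈1.29, Calc 13/26≈0.5.
All 11 hours of Ling fit (value 54) — 87 remain.
Take all of Stats (7 hours, value 32) — 80 hours left.
Lit: take in full, 19 hours for value 48 — 61 left.
All 18 hours of Phys fit (value 44) — 43 remain.
Take all of Hist (25 hours, value 58) — 18 hours left.
18 hours left: a 18/24 share of Econ gives 31×18/24 = 23.25.
Total value = 259.25.

259.25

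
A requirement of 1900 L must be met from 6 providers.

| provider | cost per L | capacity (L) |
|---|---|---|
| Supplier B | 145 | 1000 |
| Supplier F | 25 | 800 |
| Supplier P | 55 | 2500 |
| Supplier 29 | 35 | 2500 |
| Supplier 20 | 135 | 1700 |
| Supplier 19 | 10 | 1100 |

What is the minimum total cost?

31000

Cheapest first:
Supplier 19 (10): use full 1100 → 800 L to go.
Take 800 from Supplier F at 25 → need 0 more.
Supplier 29, Supplier P, Supplier 20, Supplier B: unused.
Cost = 1100×10 + 800×25 = 31000.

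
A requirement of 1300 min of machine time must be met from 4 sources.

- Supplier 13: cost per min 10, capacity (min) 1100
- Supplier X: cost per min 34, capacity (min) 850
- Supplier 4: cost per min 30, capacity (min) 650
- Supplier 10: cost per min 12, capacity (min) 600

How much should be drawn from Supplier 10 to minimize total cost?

200

Use sources in increasing cost order.
Take 1100 from Supplier 13 at 10 ; need 200 more.
Supplier 10 (12): take the remaining 200 ; done.
Supplier 4, Supplier X: unused.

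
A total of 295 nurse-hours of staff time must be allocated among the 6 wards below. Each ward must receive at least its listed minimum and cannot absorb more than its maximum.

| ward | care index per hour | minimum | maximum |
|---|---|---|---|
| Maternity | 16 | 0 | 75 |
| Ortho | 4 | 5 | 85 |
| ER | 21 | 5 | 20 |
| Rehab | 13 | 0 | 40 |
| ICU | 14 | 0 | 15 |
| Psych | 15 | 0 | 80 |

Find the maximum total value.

Meeting every minimum uses 0+5+5+0+0+0 = 10 nurse-hours, leaving 285.
Rank by care index per hour: ER 21 > Maternity 16 > Psych 15 > ICU 14 > Rehab 13 > Ortho 4.
ER: +15 to 20 (cap) — 270 left.
Maternity takes 75 more to reach its cap of 75 — 195 left.
Psych takes 80 more to reach its cap of 80 — 115 left.
ICU: +15 to 15 (cap) — 100 left.
Rehab takes 40 more to reach its cap of 40 — 60 left.
Ortho: +60 (room for 80) → 65. Pool exhausted.
Total = 16×75 + 4×65 + 21×20 + 13×40 + 14×15 + 15×80 = 3810.

3810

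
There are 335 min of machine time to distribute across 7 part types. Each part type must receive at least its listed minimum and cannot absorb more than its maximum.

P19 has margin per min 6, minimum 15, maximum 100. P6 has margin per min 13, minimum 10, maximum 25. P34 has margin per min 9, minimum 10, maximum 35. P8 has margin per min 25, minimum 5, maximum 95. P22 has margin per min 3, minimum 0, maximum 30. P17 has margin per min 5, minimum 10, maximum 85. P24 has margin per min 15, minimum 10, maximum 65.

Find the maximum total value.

4665

Meeting every minimum uses 15+10+10+5+0+10+10 = 60 min, leaving 275.
Highest margin per min first: P8 25 > P24 15 > P6 13 > P34 9 > P19 6 > P17 5 > P22 3.
P8 takes 90 more to reach its cap of 95 ; 185 left.
Give P24 55 more to hit its cap of 65 ; 130 left.
P6: +15 to 25 (cap) ; 115 left.
P34: +25 to 35 (cap) ; 90 left.
P19 takes 85 more to reach its cap of 100 ; 5 left.
P17: +5 (room for 75) → 15. Pool exhausted.
Total = 6×100 + 13×25 + 9×35 + 25×95 + 5×15 + 15×65 = 4665.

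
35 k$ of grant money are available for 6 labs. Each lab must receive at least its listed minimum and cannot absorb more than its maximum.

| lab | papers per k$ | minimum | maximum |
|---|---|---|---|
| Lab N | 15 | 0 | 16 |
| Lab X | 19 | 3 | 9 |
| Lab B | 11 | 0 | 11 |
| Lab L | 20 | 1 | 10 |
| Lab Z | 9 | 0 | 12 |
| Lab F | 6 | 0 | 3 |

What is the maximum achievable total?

611

Meeting every minimum uses 0+3+0+1+0+0 = 4 k$, leaving 31.
Rank by papers per k$: Lab L 20 > Lab X 19 > Lab N 15 > Lab B 11 > Lab Z 9 > Lab F 6.
Give Lab L 9 more to hit its cap of 10 → 22 left.
Give Lab X 6 more to hit its cap of 9 → 16 left.
Lab N takes 16 more to reach its cap of 16 → 0 left.
Total = 15×16 + 19×9 + 20×10 = 611.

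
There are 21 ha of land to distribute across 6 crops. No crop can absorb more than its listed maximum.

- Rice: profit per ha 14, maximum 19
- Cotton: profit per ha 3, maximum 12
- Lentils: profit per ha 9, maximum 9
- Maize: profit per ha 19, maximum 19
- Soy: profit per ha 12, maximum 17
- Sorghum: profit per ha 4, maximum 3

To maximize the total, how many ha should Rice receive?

Order the crops by profit per ha: Maize 19 > Rice 14 > Soy 12 > Lentils 9 > Sorghum 4 > Cotton 3.
Maize: +19 to 19 (cap) → 2 left.
Rice: +2 (room for 19) → 2. Pool exhausted.

2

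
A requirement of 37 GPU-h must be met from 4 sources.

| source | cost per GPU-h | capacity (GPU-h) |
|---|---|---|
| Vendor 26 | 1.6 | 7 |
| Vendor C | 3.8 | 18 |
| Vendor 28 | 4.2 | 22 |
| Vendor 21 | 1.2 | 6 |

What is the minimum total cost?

Use sources in increasing cost order.
Take 6 from Vendor 21 at 1.2 ; need 31 more.
Take 7 from Vendor 26 at 1.6 ; need 24 more.
Vendor C (3.8): use full 18 ; 6 GPU-h to go.
Take 6 from Vendor 28 at 4.2 to finish.
Cost = 6×1.2 + 7×1.6 + 18×3.8 + 6×4.2 = 112.

112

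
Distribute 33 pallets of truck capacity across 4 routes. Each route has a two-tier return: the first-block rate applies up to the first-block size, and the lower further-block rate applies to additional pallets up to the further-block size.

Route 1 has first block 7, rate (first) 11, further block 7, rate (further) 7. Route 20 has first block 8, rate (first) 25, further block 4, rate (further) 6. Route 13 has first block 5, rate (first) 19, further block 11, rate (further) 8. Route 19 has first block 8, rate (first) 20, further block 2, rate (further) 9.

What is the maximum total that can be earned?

Treat each block as its own option and order by rate: Route 20/tier1 25 > Route 19/tier1 20 > Route 13/tier1 19 > Route 1/tier1 11 > Route 19/tier2 9 > Route 13/tier2 8 > Route 1/tier2 7 > Route 20/tier2 6.
Route 20/tier1 (25): +8 → 25 left.
Route 19/tier1 (20): +8 → 17 left.
Route 13/tier1 (19): +5 → 12 left.
Fill Route 1 tier1 block (7 at 11) → 5 left.
Route 19 tier2 at 9: fill all 2 → 3 left.
Route 13 tier2 at 8: only 3 left, fill 3.
Total = 25×8 + 20×8 + 19×5 + 11×7 + 9×2 + 8×3 = 574.

574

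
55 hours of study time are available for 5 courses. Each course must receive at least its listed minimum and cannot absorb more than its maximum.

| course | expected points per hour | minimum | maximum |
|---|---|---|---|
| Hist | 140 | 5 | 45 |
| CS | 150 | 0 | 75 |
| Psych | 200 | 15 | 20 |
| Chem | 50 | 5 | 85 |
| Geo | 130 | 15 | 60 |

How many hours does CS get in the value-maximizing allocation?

Meeting every minimum uses 5+0+15+5+15 = 40 hours, leaving 15.
Highest expected points per hour first: Psych 200 > CS 150 > Hist 140 > Geo 130 > Chem 50.
Give Psych 5 more to hit its cap of 20 ; 10 left.
CS: +10 (room for 75) → 10. Pool exhausted.

10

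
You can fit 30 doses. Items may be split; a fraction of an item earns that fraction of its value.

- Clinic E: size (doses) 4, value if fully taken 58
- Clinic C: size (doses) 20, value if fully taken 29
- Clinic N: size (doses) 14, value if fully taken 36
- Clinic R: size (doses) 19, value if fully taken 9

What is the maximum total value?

Sort by value density: Clinic E 58/4≈14.5, Clinic N 36/14≈2.57, Clinic C 29/20≈1.45, Clinic R 9/19≈0.474.
Take all of Clinic E (4 doses, value 58) → 26 doses left.
Take all of Clinic N (14 doses, value 36) → 12 doses left.
12 doses left: a 12/20 share of Clinic C gives 29×12/20 = 17.4.
Total value = 111.4.

111.4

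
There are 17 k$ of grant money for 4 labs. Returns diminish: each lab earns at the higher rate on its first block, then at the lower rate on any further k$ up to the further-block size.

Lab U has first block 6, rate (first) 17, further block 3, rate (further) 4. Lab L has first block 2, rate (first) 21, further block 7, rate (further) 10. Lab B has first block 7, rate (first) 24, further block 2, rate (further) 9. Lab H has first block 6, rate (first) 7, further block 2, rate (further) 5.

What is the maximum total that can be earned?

Order all 8 blocks by rate: Lab B/T1 24 > Lab L/T1 21 > Lab U/T1 17 > Lab L/T2 10 > Lab B/T2 9 > Lab H/T1 7 > Lab H/T2 5 > Lab U/T2 4.
Lab B/T1 (24): +7 — 10 left.
Fill Lab L T1 block (2 at 21) — 8 left.
Lab U T1 at 17: fill all 6 — 2 left.
Lab L/T2: +2 of 7 at 10; pool empty.
Total = 24×7 + 21×2 + 17×6 + 10×2 = 332.

332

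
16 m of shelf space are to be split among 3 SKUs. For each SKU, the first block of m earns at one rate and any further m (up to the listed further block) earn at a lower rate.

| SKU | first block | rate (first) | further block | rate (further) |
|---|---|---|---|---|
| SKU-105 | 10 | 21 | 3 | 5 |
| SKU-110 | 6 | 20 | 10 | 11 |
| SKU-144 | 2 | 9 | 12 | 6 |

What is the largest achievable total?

Order all 6 blocks by rate: SKU-105/first 21 > SKU-110/first 20 > SKU-110/second 11 > SKU-144/first 9 > SKU-144/second 6 > SKU-105/second 5.
Fill SKU-105 first block (10 at 21) ; 6 left.
SKU-110 first at 20: fill all 6 ; 0 left.
Total = 21×10 + 20×6 = 330.

330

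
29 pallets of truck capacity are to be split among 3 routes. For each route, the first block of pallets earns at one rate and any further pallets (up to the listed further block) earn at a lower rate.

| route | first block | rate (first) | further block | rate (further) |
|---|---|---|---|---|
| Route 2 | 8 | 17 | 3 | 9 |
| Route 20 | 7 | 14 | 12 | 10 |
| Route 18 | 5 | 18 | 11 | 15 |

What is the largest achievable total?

461

Treat each block as its own option and order by rate: Route 18/T1 18 > Route 2/T1 17 > Route 18/T2 15 > Route 20/T1 14 > Route 20/T2 10 > Route 2/T2 9.
Route 18/T1 (18): +5 — 24 left.
Route 2 T1 at 17: fill all 8 — 16 left.
Fill Route 18 T2 block (11 at 15) — 5 left.
Route 20/T1: +5 of 7 at 14; pool empty.
Total = 18×5 + 17×8 + 15×11 + 14×5 = 461.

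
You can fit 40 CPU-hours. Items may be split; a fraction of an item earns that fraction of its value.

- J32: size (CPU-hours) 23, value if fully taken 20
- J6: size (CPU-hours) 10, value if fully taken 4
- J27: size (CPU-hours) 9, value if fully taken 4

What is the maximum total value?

Rank by value-to-size ratio: J32 20/23≈0.87, J27 4/9≈0.444, J6 4/10≈0.4.
All 23 CPU-hours of J32 fit (value 20) ; 17 remain.
Take all of J27 (9 CPU-hours, value 4) ; 8 CPU-hours left.
Only 8 CPU-hours remain; take 8/10 of J6 for value 4×8/10 = 3.2.
Total value = 27.2.

27.2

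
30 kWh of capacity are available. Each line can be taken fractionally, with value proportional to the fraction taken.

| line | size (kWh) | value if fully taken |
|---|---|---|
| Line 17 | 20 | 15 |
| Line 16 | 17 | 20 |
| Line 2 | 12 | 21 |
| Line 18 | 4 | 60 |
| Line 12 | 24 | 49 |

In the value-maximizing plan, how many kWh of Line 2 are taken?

Best value per unit of size first: Line 18 60/4≈15, Line 12 49/24≈2.04, Line 2 21/12≈1.75, Line 16 20/17≈1.18, Line 17 15/20≈0.75.
All 4 kWh of Line 18 fit (value 60) — 26 remain.
All 24 kWh of Line 12 fit (value 49) — 2 remain.
Only 2 kWh remain; take 2/12 of Line 2 for value 21×2/12 = 3.5.

2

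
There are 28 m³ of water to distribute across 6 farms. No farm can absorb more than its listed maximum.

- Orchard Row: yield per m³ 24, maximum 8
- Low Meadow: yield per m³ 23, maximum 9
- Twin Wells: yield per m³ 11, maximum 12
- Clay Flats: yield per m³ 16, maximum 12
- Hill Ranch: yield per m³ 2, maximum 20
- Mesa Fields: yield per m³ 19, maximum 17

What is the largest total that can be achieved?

Order the farms by yield per m³: Orchard Row 24 > Low Meadow 23 > Mesa Fields 19 > Clay Flats 16 > Twin Wells 11 > Hill Ranch 2.
Give Orchard Row 8 to hit its cap of 8 — 20 left.
Give Low Meadow 9 to hit its cap of 9 — 11 left.
Only 11 left; Mesa Fields takes them to reach 11.
Total = 24×8 + 23×9 + 19×11 = 608.

608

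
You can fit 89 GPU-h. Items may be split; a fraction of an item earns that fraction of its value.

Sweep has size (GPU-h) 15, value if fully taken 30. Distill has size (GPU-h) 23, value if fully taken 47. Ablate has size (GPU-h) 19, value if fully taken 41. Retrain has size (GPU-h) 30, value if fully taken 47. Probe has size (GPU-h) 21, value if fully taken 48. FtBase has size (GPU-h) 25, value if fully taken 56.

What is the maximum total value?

194

Best value per unit of size first: Probe 48/21≈2.29, FtBase 56/25≈2.24, Ablate 41/19≈2.16, Distill 47/23≈2.04, Sweep 30/15≈2, Retrain 47/30≈1.57.
Probe: take in full, 21 GPU-h for value 48 — 68 left.
FtBase: take in full, 25 GPU-h for value 56 — 43 left.
All 19 GPU-h of Ablate fit (value 41) — 24 remain.
Take all of Distill (23 GPU-h, value 47) — 1 GPU-h left.
Only 1 GPU-h remain; take 1/15 of Sweep for value 30×1/15 = 2.
Total value = 194.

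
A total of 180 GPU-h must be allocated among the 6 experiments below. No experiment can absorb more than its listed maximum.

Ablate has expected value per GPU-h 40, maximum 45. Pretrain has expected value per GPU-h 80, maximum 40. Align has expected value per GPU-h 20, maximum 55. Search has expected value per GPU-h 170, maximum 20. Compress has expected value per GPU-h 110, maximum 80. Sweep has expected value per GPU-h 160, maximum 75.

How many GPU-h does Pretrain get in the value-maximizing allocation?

Rank by expected value per GPU-h: Search 170 > Sweep 160 > Compress 110 > Pretrain 80 > Ablate 40 > Align 20.
Give Search 20 to hit its cap of 20 ; 160 left.
Sweep takes 75 to reach its cap of 75 ; 85 left.
Compress: +80 to 80 (cap) ; 5 left.
Pretrain: +5 (room for 40) → 5. Pool exhausted.

5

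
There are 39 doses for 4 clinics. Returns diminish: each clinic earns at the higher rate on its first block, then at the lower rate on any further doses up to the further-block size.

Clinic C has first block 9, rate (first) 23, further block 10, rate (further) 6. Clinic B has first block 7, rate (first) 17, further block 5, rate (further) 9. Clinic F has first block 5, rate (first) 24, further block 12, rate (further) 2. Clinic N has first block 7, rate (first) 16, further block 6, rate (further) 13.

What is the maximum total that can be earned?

Order all 8 blocks by rate: Clinic F/tier1 24 > Clinic C/tier1 23 > Clinic B/tier1 17 > Clinic N/tier1 16 > Clinic N/tier2 13 > Clinic B/tier2 9 > Clinic C/tier2 6 > Clinic F/tier2 2.
Clinic F/tier1 (24): +5 — 34 left.
Clinic C tier1 at 23: fill all 9 — 25 left.
Clinic B tier1 at 17: fill all 7 — 18 left.
Clinic N/tier1 (16): +7 — 11 left.
Clinic N tier2 at 13: fill all 6 — 5 left.
Clinic B/tier2 (9): +5 — 0 left.
Total = 24×5 + 23×9 + 17×7 + 16×7 + 13×6 + 9×5 = 681.

681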